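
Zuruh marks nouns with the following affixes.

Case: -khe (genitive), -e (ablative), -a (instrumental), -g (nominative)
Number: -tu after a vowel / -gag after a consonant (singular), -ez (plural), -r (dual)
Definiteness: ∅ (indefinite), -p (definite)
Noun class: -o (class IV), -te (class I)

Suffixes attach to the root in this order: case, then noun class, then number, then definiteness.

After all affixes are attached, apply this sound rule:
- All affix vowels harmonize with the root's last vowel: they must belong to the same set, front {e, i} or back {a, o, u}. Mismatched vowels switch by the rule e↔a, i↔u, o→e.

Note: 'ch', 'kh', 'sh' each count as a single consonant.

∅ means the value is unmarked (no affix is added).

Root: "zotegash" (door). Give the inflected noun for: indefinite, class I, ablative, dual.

Attach case ablative -e → zotegashe.
Attach noun class class I -te → zotegashete.
Attach number dual -r → zotegasheter.
definiteness = indefinite: zero marking, form stays zotegasheter.
Apply vowel harmony: zotegasheter → zotegashatar.

zotegashatar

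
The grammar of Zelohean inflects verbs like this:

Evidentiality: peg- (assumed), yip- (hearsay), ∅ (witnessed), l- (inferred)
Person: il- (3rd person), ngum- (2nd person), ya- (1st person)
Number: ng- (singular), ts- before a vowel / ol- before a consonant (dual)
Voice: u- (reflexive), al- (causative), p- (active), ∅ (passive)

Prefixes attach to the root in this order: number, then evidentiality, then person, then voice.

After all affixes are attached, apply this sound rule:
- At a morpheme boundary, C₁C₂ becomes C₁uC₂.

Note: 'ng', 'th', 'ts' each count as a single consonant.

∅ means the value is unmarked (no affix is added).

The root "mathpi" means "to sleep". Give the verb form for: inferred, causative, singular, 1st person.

Attach number singular ng- → ngmathpi.
Attach evidentiality inferred l- → lngmathpi.
Attach person 1st person ya- → yalngmathpi.
Attach voice causative al- → alyalngmathpi.
Apply epenthesis: alyalngmathpi → aluyalungumathpi.

aluyalungumathpi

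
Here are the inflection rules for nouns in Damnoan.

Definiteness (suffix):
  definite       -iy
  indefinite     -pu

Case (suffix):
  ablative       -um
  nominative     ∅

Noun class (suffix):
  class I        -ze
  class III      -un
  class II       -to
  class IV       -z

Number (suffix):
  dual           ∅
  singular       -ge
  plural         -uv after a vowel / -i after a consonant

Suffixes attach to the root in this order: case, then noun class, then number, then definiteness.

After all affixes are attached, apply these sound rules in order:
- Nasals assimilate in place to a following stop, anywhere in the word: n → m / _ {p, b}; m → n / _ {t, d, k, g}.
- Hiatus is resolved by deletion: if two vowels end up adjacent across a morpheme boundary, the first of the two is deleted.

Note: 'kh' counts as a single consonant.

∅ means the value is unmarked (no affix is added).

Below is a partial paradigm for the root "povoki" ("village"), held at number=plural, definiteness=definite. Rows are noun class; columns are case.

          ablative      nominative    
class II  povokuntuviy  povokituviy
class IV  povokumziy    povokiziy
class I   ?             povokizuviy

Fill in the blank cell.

povokumzuviy

Attach case ablative -um → povokium.
Attach noun class class I -ze → povokiumze.
Attach number plural -uv (after vowel 'e') → povokiumzeuv.
Attach definiteness definite -iy → povokiumzeuviy.
Nasal assimilation: no change.
Apply vowel deletion: povokiumzeuviy → povokumzuviy.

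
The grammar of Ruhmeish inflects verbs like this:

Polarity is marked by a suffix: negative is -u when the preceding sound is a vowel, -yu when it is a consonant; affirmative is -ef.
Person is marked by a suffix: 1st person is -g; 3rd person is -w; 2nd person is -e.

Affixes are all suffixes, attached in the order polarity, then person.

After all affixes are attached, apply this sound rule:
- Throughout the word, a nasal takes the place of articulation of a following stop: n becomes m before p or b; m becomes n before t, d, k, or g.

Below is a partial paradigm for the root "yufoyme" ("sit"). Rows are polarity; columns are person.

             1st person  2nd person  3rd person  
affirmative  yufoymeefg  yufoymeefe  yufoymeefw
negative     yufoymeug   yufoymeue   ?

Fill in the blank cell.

yufoymeuw

Attach polarity negative -u (after vowel 'e') → yufoymeu.
Attach person 3rd person -w → yufoymeuw.
Nasal assimilation: no change.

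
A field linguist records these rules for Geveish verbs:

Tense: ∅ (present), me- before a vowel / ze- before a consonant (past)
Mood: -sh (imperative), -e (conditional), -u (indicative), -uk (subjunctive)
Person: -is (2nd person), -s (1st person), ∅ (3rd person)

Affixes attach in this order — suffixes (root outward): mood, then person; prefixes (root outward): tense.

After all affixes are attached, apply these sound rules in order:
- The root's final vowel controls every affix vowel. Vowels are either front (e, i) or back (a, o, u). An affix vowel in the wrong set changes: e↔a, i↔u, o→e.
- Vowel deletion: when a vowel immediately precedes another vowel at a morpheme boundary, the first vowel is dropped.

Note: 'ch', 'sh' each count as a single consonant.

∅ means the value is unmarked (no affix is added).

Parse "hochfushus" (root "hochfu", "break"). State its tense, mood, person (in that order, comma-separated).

present, imperative, 2nd person

Segment: hochfu-sh-is.
tense: ∅ → present.
mood: -sh → imperative.
person: -is → 2nd person.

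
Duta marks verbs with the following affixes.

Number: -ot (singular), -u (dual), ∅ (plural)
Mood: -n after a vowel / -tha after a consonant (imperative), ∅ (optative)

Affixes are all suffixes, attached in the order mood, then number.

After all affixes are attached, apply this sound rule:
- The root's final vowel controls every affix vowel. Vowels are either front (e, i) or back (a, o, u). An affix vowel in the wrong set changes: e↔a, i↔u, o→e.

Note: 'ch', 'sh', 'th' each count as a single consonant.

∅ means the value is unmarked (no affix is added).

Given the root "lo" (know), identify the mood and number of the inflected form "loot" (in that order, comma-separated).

Segment: lo-ot.
mood: ∅ → optative.
number: -ot → singular.

optative, singular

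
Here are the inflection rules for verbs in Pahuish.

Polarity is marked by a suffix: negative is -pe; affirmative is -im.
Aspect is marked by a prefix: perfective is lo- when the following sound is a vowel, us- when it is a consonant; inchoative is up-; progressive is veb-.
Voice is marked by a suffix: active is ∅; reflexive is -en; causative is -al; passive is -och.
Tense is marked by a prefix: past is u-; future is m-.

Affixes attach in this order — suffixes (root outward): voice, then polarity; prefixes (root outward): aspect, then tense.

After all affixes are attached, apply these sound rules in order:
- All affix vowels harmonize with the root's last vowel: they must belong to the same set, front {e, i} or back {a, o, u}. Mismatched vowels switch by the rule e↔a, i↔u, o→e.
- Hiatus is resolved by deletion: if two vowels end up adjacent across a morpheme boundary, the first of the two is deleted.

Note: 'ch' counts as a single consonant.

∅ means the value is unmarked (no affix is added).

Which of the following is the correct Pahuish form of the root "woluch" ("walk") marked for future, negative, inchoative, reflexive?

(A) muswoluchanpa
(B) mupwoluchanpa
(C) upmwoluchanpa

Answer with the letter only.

Attach voice reflexive -en → woluchen.
Attach polarity negative -pe → woluchenpe.
Attach aspect inchoative up- → upwoluchenpe.
Attach tense future m- → mupwoluchenpe.
Apply vowel harmony: mupwoluchenpe → mupwoluchanpa.
Vowel deletion: no change.
So the correct form is mupwoluchanpa, option (B).
(A) muswoluchanpa is wrong: it uses perfective instead of inchoative for aspect.
(C) upmwoluchanpa is wrong: it has the affixes in the wrong order.

B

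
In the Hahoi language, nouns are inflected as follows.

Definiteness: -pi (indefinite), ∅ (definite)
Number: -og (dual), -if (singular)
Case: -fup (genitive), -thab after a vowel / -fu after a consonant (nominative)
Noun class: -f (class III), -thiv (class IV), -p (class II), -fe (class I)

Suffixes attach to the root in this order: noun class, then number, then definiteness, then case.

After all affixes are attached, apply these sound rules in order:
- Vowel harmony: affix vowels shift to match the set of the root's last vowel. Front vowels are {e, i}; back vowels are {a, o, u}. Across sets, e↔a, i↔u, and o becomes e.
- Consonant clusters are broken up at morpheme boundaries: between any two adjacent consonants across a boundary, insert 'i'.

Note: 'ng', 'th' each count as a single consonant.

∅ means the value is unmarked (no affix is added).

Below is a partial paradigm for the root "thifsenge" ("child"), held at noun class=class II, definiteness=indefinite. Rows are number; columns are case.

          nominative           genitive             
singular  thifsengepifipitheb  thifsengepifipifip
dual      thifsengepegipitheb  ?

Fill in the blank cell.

Attach noun class class II -p → thifsengep.
Attach number dual -og → thifsengepog.
Attach definiteness indefinite -pi → thifsengepogpi.
Attach case genitive -fup → thifsengepogpifup.
Apply vowel harmony: thifsengepogpifup → thifsengepegpifip.
Apply epenthesis: thifsengepegpifip → thifsengepegipifip.

thifsengepegipifip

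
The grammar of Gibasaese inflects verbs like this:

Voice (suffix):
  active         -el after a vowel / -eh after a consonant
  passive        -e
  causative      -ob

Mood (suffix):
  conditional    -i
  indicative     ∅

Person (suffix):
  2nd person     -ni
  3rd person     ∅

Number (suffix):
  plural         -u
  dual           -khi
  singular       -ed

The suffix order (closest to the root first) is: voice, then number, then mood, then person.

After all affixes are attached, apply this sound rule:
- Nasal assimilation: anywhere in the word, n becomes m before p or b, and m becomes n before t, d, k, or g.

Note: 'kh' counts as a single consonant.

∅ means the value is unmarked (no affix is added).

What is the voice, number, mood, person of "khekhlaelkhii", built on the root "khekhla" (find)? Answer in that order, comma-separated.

Segment: khekhla-el-khi-i.
voice: -el/eh → active.
number: -khi → dual.
mood: -i → conditional.
person: ∅ → 3rd person.

active, dual, conditional, 3rd person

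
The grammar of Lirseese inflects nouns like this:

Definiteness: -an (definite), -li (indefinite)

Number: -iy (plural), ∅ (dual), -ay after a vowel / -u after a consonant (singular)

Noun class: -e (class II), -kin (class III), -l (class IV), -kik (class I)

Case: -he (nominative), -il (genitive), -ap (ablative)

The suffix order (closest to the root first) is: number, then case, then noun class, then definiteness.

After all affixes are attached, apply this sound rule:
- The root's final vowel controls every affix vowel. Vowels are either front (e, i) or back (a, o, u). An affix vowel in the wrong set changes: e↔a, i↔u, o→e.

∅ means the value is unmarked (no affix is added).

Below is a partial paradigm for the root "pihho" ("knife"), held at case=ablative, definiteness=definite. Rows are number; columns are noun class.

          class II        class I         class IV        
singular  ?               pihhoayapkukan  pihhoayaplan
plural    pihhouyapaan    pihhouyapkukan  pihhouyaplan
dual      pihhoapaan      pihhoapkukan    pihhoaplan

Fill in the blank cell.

Attach number singular -ay (after vowel 'o') → pihhoay.
Attach case ablative -ap → pihhoayap.
Attach noun class class II -e → pihhoayape.
Attach definiteness definite -an → pihhoayapean.
Apply vowel harmony: pihhoayapean → pihhoayapaan.

pihhoayapaan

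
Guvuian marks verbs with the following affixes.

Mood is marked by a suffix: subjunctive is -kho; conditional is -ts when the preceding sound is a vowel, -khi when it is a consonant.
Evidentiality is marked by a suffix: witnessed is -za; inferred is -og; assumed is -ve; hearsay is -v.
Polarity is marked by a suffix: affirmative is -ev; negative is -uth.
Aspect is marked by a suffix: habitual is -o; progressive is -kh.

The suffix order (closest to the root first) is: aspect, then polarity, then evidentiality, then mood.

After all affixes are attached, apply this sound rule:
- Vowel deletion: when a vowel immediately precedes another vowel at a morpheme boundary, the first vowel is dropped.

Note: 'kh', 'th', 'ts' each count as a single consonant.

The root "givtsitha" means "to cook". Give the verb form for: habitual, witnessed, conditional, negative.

givtsithuthzats

Attach aspect habitual -o → givtsithao.
Attach polarity negative -uth → givtsithaouth.
Attach evidentiality witnessed -za → givtsithaouthza.
Attach mood conditional -ts (after vowel 'a') → givtsithaouthzats.
Apply vowel deletion: givtsithaouthzats → givtsithuthzats.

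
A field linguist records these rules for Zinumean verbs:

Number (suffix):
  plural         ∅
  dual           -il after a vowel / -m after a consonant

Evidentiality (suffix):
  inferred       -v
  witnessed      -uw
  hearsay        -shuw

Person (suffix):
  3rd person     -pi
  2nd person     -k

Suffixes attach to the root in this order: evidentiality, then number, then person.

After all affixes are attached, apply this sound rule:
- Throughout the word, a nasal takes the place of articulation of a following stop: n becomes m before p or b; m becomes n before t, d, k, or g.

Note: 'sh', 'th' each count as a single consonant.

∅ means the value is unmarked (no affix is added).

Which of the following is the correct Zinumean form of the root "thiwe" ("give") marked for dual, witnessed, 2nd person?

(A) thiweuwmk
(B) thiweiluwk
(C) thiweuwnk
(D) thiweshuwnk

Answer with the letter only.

Attach evidentiality witnessed -uw → thiweuw.
Attach number dual -m (after consonant 'w') → thiweuwm.
Attach person 2nd person -k → thiweuwmk.
Apply nasal assimilation: thiweuwmk → thiweuwnk.
So the correct form is thiweuwnk, option (C).
(B) thiweiluwk is wrong: it has the affixes in the wrong order.
(A) thiweuwmk is wrong: it fails to apply the sound rule(s).
(D) thiweshuwnk is wrong: it uses hearsay instead of witnessed for evidentiality.

C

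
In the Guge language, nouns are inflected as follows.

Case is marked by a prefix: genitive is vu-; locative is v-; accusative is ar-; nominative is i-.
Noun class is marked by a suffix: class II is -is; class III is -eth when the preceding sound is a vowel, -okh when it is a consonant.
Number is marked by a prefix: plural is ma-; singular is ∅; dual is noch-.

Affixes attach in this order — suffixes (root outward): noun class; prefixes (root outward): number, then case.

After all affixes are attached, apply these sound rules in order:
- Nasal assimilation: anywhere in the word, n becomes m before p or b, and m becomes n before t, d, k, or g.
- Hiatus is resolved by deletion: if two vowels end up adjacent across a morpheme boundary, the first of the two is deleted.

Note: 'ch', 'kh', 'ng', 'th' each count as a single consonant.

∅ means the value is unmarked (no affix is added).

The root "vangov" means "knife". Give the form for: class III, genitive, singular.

Attach noun class class III -okh (after consonant 'v') → vangovokh.
number = singular: zero marking, form stays vangovokh.
Attach case genitive vu- → vuvangovokh.
Nasal assimilation: no change.
Vowel deletion: no change.

vuvangovokh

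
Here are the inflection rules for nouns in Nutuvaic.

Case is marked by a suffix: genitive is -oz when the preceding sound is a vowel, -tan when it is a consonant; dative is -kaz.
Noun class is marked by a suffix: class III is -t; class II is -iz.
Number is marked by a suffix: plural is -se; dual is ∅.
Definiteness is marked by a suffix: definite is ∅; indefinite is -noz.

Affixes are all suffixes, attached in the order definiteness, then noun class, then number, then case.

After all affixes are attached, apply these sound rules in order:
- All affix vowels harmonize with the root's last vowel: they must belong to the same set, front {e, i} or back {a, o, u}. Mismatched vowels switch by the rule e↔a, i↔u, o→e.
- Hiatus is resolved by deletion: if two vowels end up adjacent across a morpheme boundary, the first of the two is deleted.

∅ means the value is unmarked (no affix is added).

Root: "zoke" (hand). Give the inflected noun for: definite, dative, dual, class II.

definiteness = definite: zero marking, form stays zoke.
Attach noun class class II -iz → zokeiz.
number = dual: zero marking, form stays zokeiz.
Attach case dative -kaz → zokeizkaz.
Apply vowel harmony: zokeizkaz → zokeizkez.
Apply vowel deletion: zokeizkez → zokizkez.

zokizkez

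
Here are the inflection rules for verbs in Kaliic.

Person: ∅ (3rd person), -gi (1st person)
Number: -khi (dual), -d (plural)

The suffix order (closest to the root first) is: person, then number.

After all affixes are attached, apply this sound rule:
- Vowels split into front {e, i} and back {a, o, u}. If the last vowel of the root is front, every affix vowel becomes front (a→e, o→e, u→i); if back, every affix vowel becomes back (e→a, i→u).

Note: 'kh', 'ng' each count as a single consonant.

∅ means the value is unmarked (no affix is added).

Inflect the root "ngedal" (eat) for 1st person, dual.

ngedalgukhu

Attach person 1st person -gi → ngedalgi.
Attach number dual -khi → ngedalgikhi.
Apply vowel harmony: ngedalgikhi → ngedalgukhu.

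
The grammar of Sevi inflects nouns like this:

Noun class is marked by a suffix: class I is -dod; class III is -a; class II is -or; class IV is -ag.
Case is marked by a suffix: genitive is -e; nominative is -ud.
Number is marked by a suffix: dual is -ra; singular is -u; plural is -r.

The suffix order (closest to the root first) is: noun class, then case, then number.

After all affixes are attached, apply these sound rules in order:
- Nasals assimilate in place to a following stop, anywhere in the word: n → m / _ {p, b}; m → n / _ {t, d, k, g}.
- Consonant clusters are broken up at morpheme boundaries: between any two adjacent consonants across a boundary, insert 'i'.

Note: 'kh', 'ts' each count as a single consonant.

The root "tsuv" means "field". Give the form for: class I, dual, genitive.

tsuvidodera

Attach noun class class I -dod → tsuvdod.
Attach case genitive -e → tsuvdode.
Attach number dual -ra → tsuvdodera.
Nasal assimilation: no change.
Apply epenthesis: tsuvdodera → tsuvidodera.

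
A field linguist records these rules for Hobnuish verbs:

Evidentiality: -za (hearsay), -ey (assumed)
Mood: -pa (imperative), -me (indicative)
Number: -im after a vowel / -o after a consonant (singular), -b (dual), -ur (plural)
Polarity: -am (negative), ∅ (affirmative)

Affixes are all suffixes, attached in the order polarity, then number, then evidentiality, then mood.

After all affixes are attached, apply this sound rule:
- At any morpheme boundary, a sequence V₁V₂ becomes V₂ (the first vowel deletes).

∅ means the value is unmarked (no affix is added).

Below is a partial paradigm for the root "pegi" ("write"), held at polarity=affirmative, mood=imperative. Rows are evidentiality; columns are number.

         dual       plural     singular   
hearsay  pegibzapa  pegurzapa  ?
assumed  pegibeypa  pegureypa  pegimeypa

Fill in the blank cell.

pegimzapa

polarity = affirmative: zero marking, form stays pegi.
Attach number singular -im (after vowel 'i') → pegiim.
Attach evidentiality hearsay -za → pegiimza.
Attach mood imperative -pa → pegiimzapa.
Apply vowel deletion: pegiimzapa → pegimzapa.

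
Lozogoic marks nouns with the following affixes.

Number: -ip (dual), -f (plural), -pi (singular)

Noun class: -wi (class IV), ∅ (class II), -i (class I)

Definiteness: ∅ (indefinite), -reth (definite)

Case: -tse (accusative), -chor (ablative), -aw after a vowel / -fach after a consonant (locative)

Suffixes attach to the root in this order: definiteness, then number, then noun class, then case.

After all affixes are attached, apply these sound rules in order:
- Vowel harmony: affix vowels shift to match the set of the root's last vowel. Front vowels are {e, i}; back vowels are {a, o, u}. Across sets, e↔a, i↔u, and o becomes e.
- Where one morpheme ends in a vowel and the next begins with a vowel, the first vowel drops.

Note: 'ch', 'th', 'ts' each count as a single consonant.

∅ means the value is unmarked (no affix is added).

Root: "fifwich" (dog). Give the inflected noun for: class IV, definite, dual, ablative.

fifwichrethipwicher

Attach definiteness definite -reth → fifwichreth.
Attach number dual -ip → fifwichrethip.
Attach noun class class IV -wi → fifwichrethipwi.
Attach case ablative -chor → fifwichrethipwichor.
Apply vowel harmony: fifwichrethipwichor → fifwichrethipwicher.
Vowel deletion: no change.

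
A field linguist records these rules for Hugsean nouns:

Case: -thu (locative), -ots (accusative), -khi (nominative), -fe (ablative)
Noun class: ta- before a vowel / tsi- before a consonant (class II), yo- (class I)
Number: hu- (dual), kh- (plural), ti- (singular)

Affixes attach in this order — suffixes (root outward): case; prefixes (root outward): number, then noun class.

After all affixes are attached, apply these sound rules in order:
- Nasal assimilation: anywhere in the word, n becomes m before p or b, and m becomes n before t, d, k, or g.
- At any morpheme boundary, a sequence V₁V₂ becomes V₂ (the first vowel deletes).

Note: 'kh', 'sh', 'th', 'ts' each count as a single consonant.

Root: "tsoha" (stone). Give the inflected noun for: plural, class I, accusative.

Attach case accusative -ots → tsohaots.
Attach number plural kh- → khtsohaots.
Attach noun class class I yo- → yokhtsohaots.
Nasal assimilation: no change.
Apply vowel deletion: yokhtsohaots → yokhtsohots.

yokhtsohots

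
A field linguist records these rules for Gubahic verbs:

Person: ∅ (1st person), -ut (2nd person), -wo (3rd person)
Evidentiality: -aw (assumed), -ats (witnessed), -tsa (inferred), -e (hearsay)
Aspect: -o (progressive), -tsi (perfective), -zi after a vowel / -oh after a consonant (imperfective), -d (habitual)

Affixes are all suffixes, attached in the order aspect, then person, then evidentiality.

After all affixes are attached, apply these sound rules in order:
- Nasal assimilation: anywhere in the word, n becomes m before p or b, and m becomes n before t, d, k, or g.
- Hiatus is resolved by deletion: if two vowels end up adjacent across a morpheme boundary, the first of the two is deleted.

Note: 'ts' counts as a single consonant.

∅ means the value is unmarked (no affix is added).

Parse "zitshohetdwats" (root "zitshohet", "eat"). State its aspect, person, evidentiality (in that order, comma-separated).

Segment: zitshohet-d-wo-ats.
aspect: -d → habitual.
person: -wo → 3rd person.
evidentiality: -ats → witnessed.

habitual, 3rd person, witnessed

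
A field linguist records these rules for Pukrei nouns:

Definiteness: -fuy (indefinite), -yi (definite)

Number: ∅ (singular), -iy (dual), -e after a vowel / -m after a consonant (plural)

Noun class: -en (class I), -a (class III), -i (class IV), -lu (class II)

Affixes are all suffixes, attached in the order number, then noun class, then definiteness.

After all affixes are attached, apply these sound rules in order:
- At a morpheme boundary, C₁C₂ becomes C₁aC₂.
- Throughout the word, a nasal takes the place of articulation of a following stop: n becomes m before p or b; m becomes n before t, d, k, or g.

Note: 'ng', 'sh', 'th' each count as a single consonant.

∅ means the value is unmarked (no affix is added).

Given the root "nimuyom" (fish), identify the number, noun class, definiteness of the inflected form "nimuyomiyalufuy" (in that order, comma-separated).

Segment: nimuyom-iy-lu-fuy.
number: -iy → dual.
noun class: -lu → class II.
definiteness: -fuy → indefinite.

dual, class II, indefinite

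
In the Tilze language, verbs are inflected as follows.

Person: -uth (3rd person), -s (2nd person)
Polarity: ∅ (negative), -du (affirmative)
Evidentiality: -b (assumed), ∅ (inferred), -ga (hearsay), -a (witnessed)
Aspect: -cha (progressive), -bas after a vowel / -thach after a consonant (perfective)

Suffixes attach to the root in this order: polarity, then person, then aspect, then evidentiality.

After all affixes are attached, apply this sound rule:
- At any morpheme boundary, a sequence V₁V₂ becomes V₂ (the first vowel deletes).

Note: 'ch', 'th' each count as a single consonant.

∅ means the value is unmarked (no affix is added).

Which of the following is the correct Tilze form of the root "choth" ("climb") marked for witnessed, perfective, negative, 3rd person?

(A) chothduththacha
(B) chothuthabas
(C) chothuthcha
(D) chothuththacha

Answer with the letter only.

D

polarity = negative: zero marking, form stays choth.
Attach person 3rd person -uth → chothuth.
Attach aspect perfective -thach (after consonant 'th') → chothuththach.
Attach evidentiality witnessed -a → chothuththacha.
Vowel deletion: no change.
So the correct form is chothuththacha, option (D).
(A) chothduththacha is wrong: it uses affirmative instead of negative for polarity.
(C) chothuthcha is wrong: it uses progressive instead of perfective for aspect.
(B) chothuthabas is wrong: it has the affixes in the wrong order.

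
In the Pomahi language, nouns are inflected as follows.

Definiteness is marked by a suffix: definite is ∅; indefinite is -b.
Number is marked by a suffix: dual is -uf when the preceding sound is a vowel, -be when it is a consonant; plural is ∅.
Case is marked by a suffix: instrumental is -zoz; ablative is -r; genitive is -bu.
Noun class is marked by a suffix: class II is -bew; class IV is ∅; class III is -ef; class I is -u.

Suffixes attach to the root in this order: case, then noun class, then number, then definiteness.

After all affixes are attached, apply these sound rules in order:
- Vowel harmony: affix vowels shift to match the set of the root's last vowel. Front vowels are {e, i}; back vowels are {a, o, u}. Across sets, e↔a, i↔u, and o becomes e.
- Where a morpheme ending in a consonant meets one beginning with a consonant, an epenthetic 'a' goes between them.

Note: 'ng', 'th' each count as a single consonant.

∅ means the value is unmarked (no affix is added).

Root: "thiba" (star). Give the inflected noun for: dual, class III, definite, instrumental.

Attach case instrumental -zoz → thibazoz.
Attach noun class class III -ef → thibazozef.
Attach number dual -be (after consonant 'f') → thibazozefbe.
definiteness = definite: zero marking, form stays thibazozefbe.
Apply vowel harmony: thibazozefbe → thibazozafba.
Apply epenthesis: thibazozafba → thibazozafaba.

thibazozafaba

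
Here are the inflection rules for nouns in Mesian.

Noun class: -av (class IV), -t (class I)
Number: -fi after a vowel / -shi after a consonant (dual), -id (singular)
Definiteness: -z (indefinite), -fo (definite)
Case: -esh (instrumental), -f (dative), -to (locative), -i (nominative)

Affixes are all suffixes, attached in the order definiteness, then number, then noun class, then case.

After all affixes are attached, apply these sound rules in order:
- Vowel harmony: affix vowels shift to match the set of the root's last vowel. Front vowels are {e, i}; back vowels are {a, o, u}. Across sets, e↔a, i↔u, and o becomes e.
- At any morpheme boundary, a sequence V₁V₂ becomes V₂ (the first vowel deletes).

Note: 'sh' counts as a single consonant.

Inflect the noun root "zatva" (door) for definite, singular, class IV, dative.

Attach definiteness definite -fo → zatvafo.
Attach number singular -id → zatvafoid.
Attach noun class class IV -av → zatvafoidav.
Attach case dative -f → zatvafoidavf.
Apply vowel harmony: zatvafoidavf → zatvafoudavf.
Apply vowel deletion: zatvafoudavf → zatvafudavf.

zatvafudavf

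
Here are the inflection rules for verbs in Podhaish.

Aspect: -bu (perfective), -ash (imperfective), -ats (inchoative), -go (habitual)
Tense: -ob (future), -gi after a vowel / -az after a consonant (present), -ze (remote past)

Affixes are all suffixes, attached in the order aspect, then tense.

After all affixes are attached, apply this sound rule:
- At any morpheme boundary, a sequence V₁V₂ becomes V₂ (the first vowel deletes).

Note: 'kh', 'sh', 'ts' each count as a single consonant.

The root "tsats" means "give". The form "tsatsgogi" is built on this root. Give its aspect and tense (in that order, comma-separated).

Segment: tsats-go-gi.
aspect: -go → habitual.
tense: -gi/az → present.

habitual, present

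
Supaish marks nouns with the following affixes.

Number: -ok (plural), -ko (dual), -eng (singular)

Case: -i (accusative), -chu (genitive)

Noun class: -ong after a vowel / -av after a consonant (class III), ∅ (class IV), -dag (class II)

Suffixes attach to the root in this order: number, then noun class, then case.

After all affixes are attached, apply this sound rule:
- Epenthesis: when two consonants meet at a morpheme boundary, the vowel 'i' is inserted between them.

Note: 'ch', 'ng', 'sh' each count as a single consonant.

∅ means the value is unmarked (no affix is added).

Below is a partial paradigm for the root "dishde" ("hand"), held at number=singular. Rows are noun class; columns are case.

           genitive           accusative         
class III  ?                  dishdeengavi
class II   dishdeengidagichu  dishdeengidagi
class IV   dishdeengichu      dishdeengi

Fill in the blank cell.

dishdeengavichu

Attach number singular -eng → dishdeeng.
Attach noun class class III -av (after consonant 'ng') → dishdeengav.
Attach case genitive -chu → dishdeengavchu.
Apply epenthesis: dishdeengavchu → dishdeengavichu.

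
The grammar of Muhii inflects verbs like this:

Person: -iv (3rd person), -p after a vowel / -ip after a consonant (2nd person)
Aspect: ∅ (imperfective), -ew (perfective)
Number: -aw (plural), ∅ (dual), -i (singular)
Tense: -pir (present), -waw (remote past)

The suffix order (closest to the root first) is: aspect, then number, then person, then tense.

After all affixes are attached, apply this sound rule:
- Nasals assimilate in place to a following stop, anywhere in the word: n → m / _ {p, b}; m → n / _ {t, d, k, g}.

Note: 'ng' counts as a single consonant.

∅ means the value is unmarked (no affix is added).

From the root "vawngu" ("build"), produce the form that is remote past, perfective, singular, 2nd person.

Attach aspect perfective -ew → vawnguew.
Attach number singular -i → vawnguewi.
Attach person 2nd person -p (after vowel 'i') → vawnguewip.
Attach tense remote past -waw → vawnguewipwaw.
Nasal assimilation: no change.

vawnguewipwaw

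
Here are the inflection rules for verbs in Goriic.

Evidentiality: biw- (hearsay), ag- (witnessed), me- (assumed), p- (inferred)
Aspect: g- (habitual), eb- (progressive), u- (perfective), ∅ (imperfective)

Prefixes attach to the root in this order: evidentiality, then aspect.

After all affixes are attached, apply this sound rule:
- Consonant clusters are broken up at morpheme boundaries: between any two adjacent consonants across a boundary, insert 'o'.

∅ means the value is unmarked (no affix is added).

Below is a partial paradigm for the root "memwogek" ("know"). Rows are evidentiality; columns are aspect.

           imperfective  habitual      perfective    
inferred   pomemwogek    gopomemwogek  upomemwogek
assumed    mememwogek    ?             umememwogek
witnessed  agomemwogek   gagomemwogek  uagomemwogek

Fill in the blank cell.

gomememwogek

Attach evidentiality assumed me- → mememwogek.
Attach aspect habitual g- → gmememwogek.
Apply epenthesis: gmememwogek → gomememwogek.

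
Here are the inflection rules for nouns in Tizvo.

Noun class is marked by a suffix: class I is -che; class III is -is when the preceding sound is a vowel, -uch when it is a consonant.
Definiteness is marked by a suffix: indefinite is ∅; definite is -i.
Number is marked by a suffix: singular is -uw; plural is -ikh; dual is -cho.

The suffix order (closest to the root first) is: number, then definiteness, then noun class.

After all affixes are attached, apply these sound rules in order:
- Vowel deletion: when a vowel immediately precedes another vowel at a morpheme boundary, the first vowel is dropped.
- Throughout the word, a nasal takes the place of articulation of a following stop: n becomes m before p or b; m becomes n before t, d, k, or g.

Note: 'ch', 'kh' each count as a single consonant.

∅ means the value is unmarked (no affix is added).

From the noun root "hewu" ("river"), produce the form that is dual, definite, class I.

hewuchiche

Attach number dual -cho → hewucho.
Attach definiteness definite -i → hewuchoi.
Attach noun class class I -che → hewuchoiche.
Apply vowel deletion: hewuchoiche → hewuchiche.
Nasal assimilation: no change.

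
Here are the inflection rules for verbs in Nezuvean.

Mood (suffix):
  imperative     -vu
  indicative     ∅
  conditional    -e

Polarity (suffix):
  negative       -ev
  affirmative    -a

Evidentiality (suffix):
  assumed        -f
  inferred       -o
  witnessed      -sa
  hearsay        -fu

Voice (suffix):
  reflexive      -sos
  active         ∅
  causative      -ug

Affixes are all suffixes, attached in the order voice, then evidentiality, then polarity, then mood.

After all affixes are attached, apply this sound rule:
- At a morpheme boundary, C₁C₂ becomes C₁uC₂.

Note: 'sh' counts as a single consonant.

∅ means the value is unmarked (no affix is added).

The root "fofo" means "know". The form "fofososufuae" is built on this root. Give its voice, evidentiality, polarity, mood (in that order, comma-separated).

Segment: fofo-sos-fu-a-e.
voice: -sos → reflexive.
evidentiality: -fu → hearsay.
polarity: -a → affirmative.
mood: -e → conditional.

reflexive, hearsay, affirmative, conditional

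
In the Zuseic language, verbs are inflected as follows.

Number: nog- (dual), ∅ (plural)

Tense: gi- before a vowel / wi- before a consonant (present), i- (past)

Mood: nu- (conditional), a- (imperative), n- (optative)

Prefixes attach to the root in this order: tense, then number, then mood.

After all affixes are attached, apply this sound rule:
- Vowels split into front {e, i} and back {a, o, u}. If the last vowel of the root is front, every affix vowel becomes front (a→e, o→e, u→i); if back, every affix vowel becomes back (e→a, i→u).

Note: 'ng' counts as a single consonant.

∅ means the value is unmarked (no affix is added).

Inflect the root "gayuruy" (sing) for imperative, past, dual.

Attach tense past i- → igayuruy.
Attach number dual nog- → nogigayuruy.
Attach mood imperative a- → anogigayuruy.
Apply vowel harmony: anogigayuruy → anogugayuruy.

anogugayuruy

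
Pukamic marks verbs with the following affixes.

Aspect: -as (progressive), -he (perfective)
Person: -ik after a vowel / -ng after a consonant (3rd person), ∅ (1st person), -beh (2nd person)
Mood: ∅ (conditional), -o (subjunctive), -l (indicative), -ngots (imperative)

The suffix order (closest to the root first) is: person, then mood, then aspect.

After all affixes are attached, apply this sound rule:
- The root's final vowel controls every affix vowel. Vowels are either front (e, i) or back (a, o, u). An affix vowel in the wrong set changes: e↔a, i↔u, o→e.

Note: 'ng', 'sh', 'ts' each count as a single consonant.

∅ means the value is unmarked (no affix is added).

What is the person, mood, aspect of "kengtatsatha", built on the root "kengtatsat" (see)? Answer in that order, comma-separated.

1st person, conditional, perfective

Segment: kengtatsat-he.
person: ∅ → 1st person.
mood: ∅ → conditional.
aspect: -he → perfective.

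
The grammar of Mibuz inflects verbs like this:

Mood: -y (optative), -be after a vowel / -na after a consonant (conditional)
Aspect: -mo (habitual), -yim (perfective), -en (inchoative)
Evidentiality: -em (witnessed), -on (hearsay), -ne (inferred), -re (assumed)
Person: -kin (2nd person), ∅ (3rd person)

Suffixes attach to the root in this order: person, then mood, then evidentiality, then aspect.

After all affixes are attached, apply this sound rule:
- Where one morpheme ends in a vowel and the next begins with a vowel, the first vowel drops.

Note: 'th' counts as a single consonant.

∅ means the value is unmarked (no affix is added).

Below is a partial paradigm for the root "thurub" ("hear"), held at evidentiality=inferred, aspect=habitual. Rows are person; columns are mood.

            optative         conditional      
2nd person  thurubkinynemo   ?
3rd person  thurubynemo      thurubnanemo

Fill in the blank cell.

thurubkinnanemo

Attach person 2nd person -kin → thurubkin.
Attach mood conditional -na (after consonant 'n') → thurubkinna.
Attach evidentiality inferred -ne → thurubkinnane.
Attach aspect habitual -mo → thurubkinnanemo.
Vowel deletion: no change.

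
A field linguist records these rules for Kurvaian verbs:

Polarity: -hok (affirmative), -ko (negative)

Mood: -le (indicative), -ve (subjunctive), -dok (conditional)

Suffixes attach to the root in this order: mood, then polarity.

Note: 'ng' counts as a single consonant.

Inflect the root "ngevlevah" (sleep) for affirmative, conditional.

Attach mood conditional -dok → ngevlevahdok.
Attach polarity affirmative -hok → ngevlevahdokhok.

ngevlevahdokhok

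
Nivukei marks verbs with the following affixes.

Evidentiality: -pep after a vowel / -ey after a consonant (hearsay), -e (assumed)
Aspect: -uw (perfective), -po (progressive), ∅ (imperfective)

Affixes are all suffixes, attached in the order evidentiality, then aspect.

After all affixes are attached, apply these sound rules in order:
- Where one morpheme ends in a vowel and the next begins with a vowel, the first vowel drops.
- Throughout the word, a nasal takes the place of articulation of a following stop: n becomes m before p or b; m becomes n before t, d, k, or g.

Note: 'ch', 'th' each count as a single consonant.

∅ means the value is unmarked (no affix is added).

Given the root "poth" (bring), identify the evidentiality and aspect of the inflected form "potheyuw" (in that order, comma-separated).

Segment: poth-ey-uw.
evidentiality: -pep/ey → hearsay.
aspect: -uw → perfective.

hearsay, perfective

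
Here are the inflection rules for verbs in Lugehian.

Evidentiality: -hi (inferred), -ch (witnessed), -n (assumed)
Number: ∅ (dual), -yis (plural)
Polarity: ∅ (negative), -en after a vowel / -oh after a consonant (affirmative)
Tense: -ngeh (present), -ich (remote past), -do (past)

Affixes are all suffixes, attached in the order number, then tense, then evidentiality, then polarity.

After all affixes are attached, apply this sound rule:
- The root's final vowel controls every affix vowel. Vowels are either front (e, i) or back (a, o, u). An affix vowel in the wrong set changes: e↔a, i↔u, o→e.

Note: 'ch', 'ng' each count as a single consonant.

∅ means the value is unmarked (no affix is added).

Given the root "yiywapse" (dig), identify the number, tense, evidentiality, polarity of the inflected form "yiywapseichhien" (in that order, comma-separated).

Segment: yiywapse-ich-hi-en.
number: ∅ → dual.
tense: -ich → remote past.
evidentiality: -hi → inferred.
polarity: -en/oh → affirmative.

dual, remote past, inferred, affirmative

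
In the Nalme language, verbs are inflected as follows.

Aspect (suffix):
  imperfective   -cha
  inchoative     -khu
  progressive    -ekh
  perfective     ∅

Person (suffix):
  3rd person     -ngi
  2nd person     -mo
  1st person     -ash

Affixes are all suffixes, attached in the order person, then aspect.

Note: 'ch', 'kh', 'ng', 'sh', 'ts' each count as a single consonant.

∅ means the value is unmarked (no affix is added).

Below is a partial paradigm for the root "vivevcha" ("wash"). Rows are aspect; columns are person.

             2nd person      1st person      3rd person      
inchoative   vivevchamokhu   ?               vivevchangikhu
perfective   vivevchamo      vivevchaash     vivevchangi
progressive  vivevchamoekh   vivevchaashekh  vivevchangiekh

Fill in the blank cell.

Attach person 1st person -ash → vivevchaash.
Attach aspect inchoative -khu → vivevchaashkhu.

vivevchaashkhu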